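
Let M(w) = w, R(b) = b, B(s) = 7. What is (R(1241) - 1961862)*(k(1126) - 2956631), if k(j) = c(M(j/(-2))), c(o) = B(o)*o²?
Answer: 1446640283608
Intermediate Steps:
c(o) = 7*o²
k(j) = 7*j²/4 (k(j) = 7*(j/(-2))² = 7*(j*(-½))² = 7*(-j/2)² = 7*(j²/4) = 7*j²/4)
(R(1241) - 1961862)*(k(1126) - 2956631) = (1241 - 1961862)*((7/4)*1126² - 2956631) = -1960621*((7/4)*1267876 - 2956631) = -1960621*(2218783 - 2956631) = -1960621*(-737848) = 1446640283608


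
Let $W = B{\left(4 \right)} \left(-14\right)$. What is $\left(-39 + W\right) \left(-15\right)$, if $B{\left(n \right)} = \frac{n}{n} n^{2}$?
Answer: $3945$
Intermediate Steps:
$B{\left(n \right)} = n^{2}$ ($B{\left(n \right)} = 1 n^{2} = n^{2}$)
$W = -224$ ($W = 4^{2} \left(-14\right) = 16 \left(-14\right) = -224$)
$\left(-39 + W\right) \left(-15\right) = \left(-39 - 224\right) \left(-15\right) = \left(-263\right) \left(-15\right) = 3945$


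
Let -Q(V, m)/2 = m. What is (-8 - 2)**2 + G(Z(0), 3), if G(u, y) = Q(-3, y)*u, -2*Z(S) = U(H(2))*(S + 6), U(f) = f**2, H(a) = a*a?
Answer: 388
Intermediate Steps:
Q(V, m) = -2*m
H(a) = a**2
Z(S) = -48 - 8*S (Z(S) = -(2**2)**2*(S + 6)/2 = -4**2*(6 + S)/2 = -8*(6 + S) = -(96 + 16*S)/2 = -48 - 8*S)
G(u, y) = -2*u*y (G(u, y) = (-2*y)*u = -2*u*y)
(-8 - 2)**2 + G(Z(0), 3) = (-8 - 2)**2 - 2*(-48 - 8*0)*3 = (-10)**2 - 2*(-48 + 0)*3 = 100 - 2*(-48)*3 = 100 + 288 = 388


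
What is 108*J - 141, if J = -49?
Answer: -5433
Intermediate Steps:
108*J - 141 = 108*(-49) - 141 = -5292 - 141 = -5433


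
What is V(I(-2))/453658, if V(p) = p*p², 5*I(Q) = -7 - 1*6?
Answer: -2197/56707250 ≈ -3.8743e-5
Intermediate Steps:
I(Q) = -13/5 (I(Q) = (-7 - 1*6)/5 = (-7 - 6)/5 = (⅕)*(-13) = -13/5)
V(p) = p³
V(I(-2))/453658 = (-13/5)³/453658 = -2197/125*1/453658 = -2197/56707250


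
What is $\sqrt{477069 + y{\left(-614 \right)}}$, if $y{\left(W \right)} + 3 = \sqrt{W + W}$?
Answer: $\sqrt{477066 + 2 i \sqrt{307}} \approx 690.7 + 0.025 i$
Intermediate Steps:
$y{\left(W \right)} = -3 + \sqrt{2} \sqrt{W}$ ($y{\left(W \right)} = -3 + \sqrt{W + W} = -3 + \sqrt{2 W} = -3 + \sqrt{2} \sqrt{W}$)
$\sqrt{477069 + y{\left(-614 \right)}} = \sqrt{477069 - \left(3 - \sqrt{2} \sqrt{-614}\right)} = \sqrt{477069 - \left(3 - \sqrt{2} i \sqrt{614}\right)} = \sqrt{477069 - \left(3 - 2 i \sqrt{307}\right)} = \sqrt{477066 + 2 i \sqrt{307}}$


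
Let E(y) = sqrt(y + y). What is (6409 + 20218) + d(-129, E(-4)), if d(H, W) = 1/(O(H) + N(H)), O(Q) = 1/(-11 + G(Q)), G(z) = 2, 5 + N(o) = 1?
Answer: 985190/37 ≈ 26627.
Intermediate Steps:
N(o) = -4 (N(o) = -5 + 1 = -4)
E(y) = sqrt(2)*sqrt(y) (E(y) = sqrt(2*y) = sqrt(2)*sqrt(y))
O(Q) = -1/9 (O(Q) = 1/(-11 + 2) = 1/(-9) = -1/9)
d(H, W) = -9/37 (d(H, W) = 1/(-1/9 - 4) = 1/(-37/9) = -9/37)
(6409 + 20218) + d(-129, E(-4)) = (6409 + 20218) - 9/37 = 26627 - 9/37 = 985190/37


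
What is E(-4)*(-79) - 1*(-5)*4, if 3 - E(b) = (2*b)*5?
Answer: -3377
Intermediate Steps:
E(b) = 3 - 10*b (E(b) = 3 - 2*b*5 = 3 - 10*b)
E(-4)*(-79) - 1*(-5)*4 = (3 - 10*(-4))*(-79) - 1*(-5)*4 = (3 + 40)*(-79) + 5*4 = 43*(-79) + 20 = -3397 + 20 = -3377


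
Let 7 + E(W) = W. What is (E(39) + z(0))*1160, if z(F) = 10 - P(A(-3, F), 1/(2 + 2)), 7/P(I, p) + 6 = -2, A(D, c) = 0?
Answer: 49735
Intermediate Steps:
E(W) = -7 + W
P(I, p) = -7/8 (P(I, p) = 7/(-6 - 2) = 7/(-8) = 7*(-⅛) = -7/8)
z(F) = 87/8 (z(F) = 10 - 1*(-7/8) = 10 + 7/8 = 87/8)
(E(39) + z(0))*1160 = ((-7 + 39) + 87/8)*1160 = (32 + 87/8)*1160 = (343/8)*1160 = 49735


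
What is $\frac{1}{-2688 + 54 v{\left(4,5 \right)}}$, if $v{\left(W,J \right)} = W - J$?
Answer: $- \frac{1}{2742} \approx -0.0003647$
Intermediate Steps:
$\frac{1}{-2688 + 54 v{\left(4,5 \right)}} = \frac{1}{-2688 + 54 \left(4 - 5\right)} = \frac{1}{-2688 + 54 \left(-1\right)} = \frac{1}{-2688 - 54} = \frac{1}{-2742} = - \frac{1}{2742}$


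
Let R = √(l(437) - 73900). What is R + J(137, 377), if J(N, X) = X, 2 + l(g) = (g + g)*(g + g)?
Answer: 377 + √689974 ≈ 1207.6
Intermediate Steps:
l(g) = -2 + 4*g² (l(g) = -2 + (g + g)*(g + g) = -2 + (2*g)*(2*g) = -2 + 4*g²)
R = √689974 (R = √((-2 + 4*437²) - 73900) = √((-2 + 4*190969) - 73900) = √((-2 + 763876) - 73900) = √(763874 - 73900) = √689974 ≈ 830.65)
R + J(137, 377) = √689974 + 377 = 377 + √689974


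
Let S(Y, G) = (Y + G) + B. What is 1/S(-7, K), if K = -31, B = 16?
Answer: -1/22 ≈ -0.045455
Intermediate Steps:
S(Y, G) = 16 + G + Y (S(Y, G) = (Y + G) + 16 = (G + Y) + 16 = 16 + G + Y)
1/S(-7, K) = 1/(16 - 31 - 7) = 1/(-22) = -1/22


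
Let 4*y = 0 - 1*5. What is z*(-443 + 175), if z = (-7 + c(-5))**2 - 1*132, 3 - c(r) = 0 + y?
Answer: 133397/4 ≈ 33349.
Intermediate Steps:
y = -5/4 (y = (0 - 1*5)/4 = (0 - 5)/4 = (1/4)*(-5) = -5/4 ≈ -1.2500)
c(r) = 17/4 (c(r) = 3 - (0 - 5/4) = 3 - 1*(-5/4) = 3 + 5/4 = 17/4)
z = -1991/16 (z = (-7 + 17/4)**2 - 1*132 = (-11/4)**2 - 132 = 121/16 - 132 = -1991/16 ≈ -124.44)
z*(-443 + 175) = -1991*(-443 + 175)/16 = -1991/16*(-268) = 133397/4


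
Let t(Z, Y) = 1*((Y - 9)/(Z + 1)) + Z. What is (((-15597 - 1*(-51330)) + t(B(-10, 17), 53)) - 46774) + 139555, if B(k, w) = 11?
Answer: 385586/3 ≈ 1.2853e+5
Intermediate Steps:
t(Z, Y) = Z + (-9 + Y)/(1 + Z) (t(Z, Y) = 1*((-9 + Y)/(1 + Z)) + Z = (-9 + Y)/(1 + Z) + Z = Z + (-9 + Y)/(1 + Z))
(((-15597 - 1*(-51330)) + t(B(-10, 17), 53)) - 46774) + 139555 = (((-15597 - 1*(-51330)) + (-9 + 53 + 11 + 11²)/(1 + 11)) - 46774) + 139555 = (((-15597 + 51330) + (-9 + 53 + 11 + 121)/12) - 46774) + 139555 = ((35733 + (1/12)*176) - 46774) + 139555 = ((35733 + 44/3) - 46774) + 139555 = (107243/3 - 46774) + 139555 = -33079/3 + 139555 = 385586/3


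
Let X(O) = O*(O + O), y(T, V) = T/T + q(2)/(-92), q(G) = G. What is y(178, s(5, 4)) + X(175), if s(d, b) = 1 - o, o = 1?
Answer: 2817545/46 ≈ 61251.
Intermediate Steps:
s(d, b) = 0 (s(d, b) = 1 - 1*1 = 1 - 1 = 0)
y(T, V) = 45/46 (y(T, V) = T/T + 2/(-92) = 1 + 2*(-1/92) = 1 - 1/46 = 45/46)
X(O) = 2*O² (X(O) = O*(2*O) = 2*O²)
y(178, s(5, 4)) + X(175) = 45/46 + 2*175² = 45/46 + 2*30625 = 45/46 + 61250 = 2817545/46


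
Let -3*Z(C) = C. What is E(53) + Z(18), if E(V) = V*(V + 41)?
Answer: 4976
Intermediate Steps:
Z(C) = -C/3
E(V) = V*(41 + V)
E(53) + Z(18) = 53*(41 + 53) - 1/3*18 = 53*94 - 6 = 4982 - 6 = 4976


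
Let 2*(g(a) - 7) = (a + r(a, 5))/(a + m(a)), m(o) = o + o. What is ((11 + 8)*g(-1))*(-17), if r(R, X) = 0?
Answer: -13889/6 ≈ -2314.8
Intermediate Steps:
m(o) = 2*o
g(a) = 43/6 (g(a) = 7 + ((a + 0)/(a + 2*a))/2 = 7 + (a/((3*a)))/2 = 7 + (a*(1/(3*a)))/2 = 7 + (1/2)*(1/3) = 7 + 1/6 = 43/6)
((11 + 8)*g(-1))*(-17) = ((11 + 8)*(43/6))*(-17) = (19*(43/6))*(-17) = (817/6)*(-17) = -13889/6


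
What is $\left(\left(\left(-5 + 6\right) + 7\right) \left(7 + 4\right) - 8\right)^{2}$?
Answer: $6400$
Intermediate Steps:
$\left(\left(\left(-5 + 6\right) + 7\right) \left(7 + 4\right) - 8\right)^{2} = \left(\left(1 + 7\right) 11 - 8\right)^{2} = \left(8 \cdot 11 - 8\right)^{2} = \left(88 - 8\right)^{2} = 80^{2} = 6400$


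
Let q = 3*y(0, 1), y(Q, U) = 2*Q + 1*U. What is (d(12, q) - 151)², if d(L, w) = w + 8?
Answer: 19600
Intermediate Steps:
y(Q, U) = U + 2*Q (y(Q, U) = 2*Q + U = U + 2*Q)
q = 3 (q = 3*(1 + 2*0) = 3*(1 + 0) = 3*1 = 3)
d(L, w) = 8 + w
(d(12, q) - 151)² = ((8 + 3) - 151)² = (11 - 151)² = (-140)² = 19600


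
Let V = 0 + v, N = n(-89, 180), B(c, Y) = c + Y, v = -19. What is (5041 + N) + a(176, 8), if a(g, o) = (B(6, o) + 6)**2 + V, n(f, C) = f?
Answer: 5333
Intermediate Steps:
B(c, Y) = Y + c
N = -89
V = -19 (V = 0 - 19 = -19)
a(g, o) = -19 + (12 + o)**2 (a(g, o) = ((o + 6) + 6)**2 - 19 = ((6 + o) + 6)**2 - 19 = (12 + o)**2 - 19 = -19 + (12 + o)**2)
(5041 + N) + a(176, 8) = (5041 - 89) + (-19 + (12 + 8)**2) = 4952 + (-19 + 20**2) = 4952 + (-19 + 400) = 4952 + 381 = 5333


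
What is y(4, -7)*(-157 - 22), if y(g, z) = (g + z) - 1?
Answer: 716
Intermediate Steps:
y(g, z) = -1 + g + z
y(4, -7)*(-157 - 22) = (-1 + 4 - 7)*(-157 - 22) = -4*(-179) = 716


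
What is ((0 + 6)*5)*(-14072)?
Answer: -422160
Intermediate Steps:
((0 + 6)*5)*(-14072) = (6*5)*(-14072) = 30*(-14072) = -422160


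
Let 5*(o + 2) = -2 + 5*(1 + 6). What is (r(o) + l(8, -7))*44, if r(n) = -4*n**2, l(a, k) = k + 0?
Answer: -100804/25 ≈ -4032.2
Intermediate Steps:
l(a, k) = k
o = 23/5 (o = -2 + (-2 + 5*(1 + 6))/5 = -2 + (-2 + 5*7)/5 = -2 + (-2 + 35)/5 = -2 + (1/5)*33 = -2 + 33/5 = 23/5 ≈ 4.6000)
(r(o) + l(8, -7))*44 = (-4*(23/5)**2 - 7)*44 = (-4*529/25 - 7)*44 = (-2116/25 - 7)*44 = -2291/25*44 = -100804/25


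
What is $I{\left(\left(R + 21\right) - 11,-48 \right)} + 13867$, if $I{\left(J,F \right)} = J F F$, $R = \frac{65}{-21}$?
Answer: $\frac{208429}{7} \approx 29776.0$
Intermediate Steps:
$R = - \frac{65}{21}$ ($R = 65 \left(- \frac{1}{21}\right) = - \frac{65}{21} \approx -3.0952$)
$I{\left(J,F \right)} = J F^{2}$ ($I{\left(J,F \right)} = F J F = J F^{2}$)
$I{\left(\left(R + 21\right) - 11,-48 \right)} + 13867 = \left(\left(- \frac{65}{21} + 21\right) - 11\right) \left(-48\right)^{2} + 13867 = \left(\frac{376}{21} - 11\right) 2304 + 13867 = \frac{145}{21} \cdot 2304 + 13867 = \frac{111360}{7} + 13867 = \frac{208429}{7}$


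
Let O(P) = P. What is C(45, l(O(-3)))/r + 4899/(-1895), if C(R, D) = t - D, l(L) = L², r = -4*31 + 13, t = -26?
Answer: -477464/210345 ≈ -2.2699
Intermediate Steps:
r = -111 (r = -124 + 13 = -111)
C(R, D) = -26 - D
C(45, l(O(-3)))/r + 4899/(-1895) = (-26 - 1*(-3)²)/(-111) + 4899/(-1895) = (-26 - 1*9)*(-1/111) + 4899*(-1/1895) = (-26 - 9)*(-1/111) - 4899/1895 = -35*(-1/111) - 4899/1895 = 35/111 - 4899/1895 = -477464/210345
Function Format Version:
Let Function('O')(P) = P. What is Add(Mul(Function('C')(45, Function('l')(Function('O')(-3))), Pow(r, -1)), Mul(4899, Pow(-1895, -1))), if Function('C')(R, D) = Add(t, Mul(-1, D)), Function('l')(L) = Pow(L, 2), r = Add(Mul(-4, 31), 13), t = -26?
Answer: Rational(-477464, 210345) ≈ -2.2699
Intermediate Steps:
r = -111 (r = Add(-124, 13) = -111)
Function('C')(R, D) = Add(-26, Mul(-1, D))
Add(Mul(Function('C')(45, Function('l')(Function('O')(-3))), Pow(r, -1)), Mul(4899, Pow(-1895, -1))) = Add(Mul(Add(-26, Mul(-1, Pow(-3, 2))), Pow(-111, -1)), Mul(4899, Pow(-1895, -1))) = Add(Mul(Add(-26, Mul(-1, 9)), Rational(-1, 111)), Mul(4899, Rational(-1, 1895))) = Add(Mul(Add(-26, -9), Rational(-1, 111)), Rational(-4899, 1895)) = Add(Mul(-35, Rational(-1, 111)), Rational(-4899, 1895)) = Add(Rational(35, 111), Rational(-4899, 1895)) = Rational(-477464, 210345)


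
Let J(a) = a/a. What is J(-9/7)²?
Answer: 1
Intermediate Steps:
J(a) = 1
J(-9/7)² = 1² = 1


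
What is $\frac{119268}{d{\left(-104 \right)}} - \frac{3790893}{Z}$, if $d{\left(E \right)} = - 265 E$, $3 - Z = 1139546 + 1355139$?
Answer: $\frac{25125796491}{4297089745} \approx 5.8472$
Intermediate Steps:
$Z = -2494682$ ($Z = 3 - \left(1139546 + 1355139\right) = 3 - 2494685 = -2494682$)
$\frac{119268}{d{\left(-104 \right)}} - \frac{3790893}{Z} = \frac{119268}{\left(-265\right) \left(-104\right)} - \frac{3790893}{-2494682} = \frac{119268}{27560} - - \frac{3790893}{2494682} = 119268 \cdot \frac{1}{27560} + \frac{3790893}{2494682} = \frac{29817}{6890} + \frac{3790893}{2494682} = \frac{25125796491}{4297089745}$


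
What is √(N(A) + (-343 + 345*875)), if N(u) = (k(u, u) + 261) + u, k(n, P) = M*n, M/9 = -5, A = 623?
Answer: √274381 ≈ 523.81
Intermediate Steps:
M = -45 (M = 9*(-5) = -45)
k(n, P) = -45*n
N(u) = 261 - 44*u (N(u) = (-45*u + 261) + u = (261 - 45*u) + u = 261 - 44*u)
√(N(A) + (-343 + 345*875)) = √((261 - 44*623) + (-343 + 345*875)) = √((261 - 27412) + (-343 + 301875)) = √(-27151 + 301532) = √274381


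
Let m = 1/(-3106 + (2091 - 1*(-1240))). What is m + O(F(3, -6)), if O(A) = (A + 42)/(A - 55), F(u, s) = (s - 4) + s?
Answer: -5779/15975 ≈ -0.36175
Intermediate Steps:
F(u, s) = -4 + 2*s (F(u, s) = (-4 + s) + s = -4 + 2*s)
O(A) = (42 + A)/(-55 + A)
m = 1/225 (m = 1/(-3106 + (2091 + 1240)) = 1/(-3106 + 3331) = 1/225 ≈ 0.0044444)
m + O(F(3, -6)) = 1/225 + (42 + (-4 + 2*(-6)))/(-55 + (-4 + 2*(-6))) = 1/225 + (42 + (-4 - 12))/(-55 + (-4 - 12)) = 1/225 + (42 - 16)/(-55 - 16) = 1/225 + 26/(-71) = 1/225 - 1/71*26 = 1/225 - 26/71 = -5779/15975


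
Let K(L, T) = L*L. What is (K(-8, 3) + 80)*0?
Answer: 0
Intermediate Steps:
K(L, T) = L²
(K(-8, 3) + 80)*0 = ((-8)² + 80)*0 = (64 + 80)*0 = 144*0 = 0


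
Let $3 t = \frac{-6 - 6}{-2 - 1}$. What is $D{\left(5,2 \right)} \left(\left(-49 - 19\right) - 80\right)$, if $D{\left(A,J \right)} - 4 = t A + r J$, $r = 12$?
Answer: $- \frac{15392}{3} \approx -5130.7$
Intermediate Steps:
$t = \frac{4}{3}$ ($t = \frac{\left(-6 - 6\right) \frac{1}{-2 - 1}}{3} = \frac{\left(-12\right) \frac{1}{-3}}{3} = \frac{\left(-12\right) \left(- \frac{1}{3}\right)}{3} = \frac{1}{3} \cdot 4 = \frac{4}{3} \approx 1.3333$)
$D{\left(A,J \right)} = 4 + 12 J + \frac{4 A}{3}$ ($D{\left(A,J \right)} = 4 + \left(\frac{4 A}{3} + 12 J\right) = 4 + \left(12 J + \frac{4 A}{3}\right) = 4 + 12 J + \frac{4 A}{3}$)
$D{\left(5,2 \right)} \left(\left(-49 - 19\right) - 80\right) = \left(4 + 12 \cdot 2 + \frac{4}{3} \cdot 5\right) \left(\left(-49 - 19\right) - 80\right) = \left(4 + 24 + \frac{20}{3}\right) \left(\left(-49 - 19\right) - 80\right) = \frac{104 \left(-68 - 80\right)}{3} = \frac{104}{3} \left(-148\right) = - \frac{15392}{3}$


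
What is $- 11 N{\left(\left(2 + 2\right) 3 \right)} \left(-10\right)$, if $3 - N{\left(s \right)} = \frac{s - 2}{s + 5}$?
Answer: $\frac{4510}{17} \approx 265.29$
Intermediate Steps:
$N{\left(s \right)} = 3 - \frac{-2 + s}{5 + s}$ ($N{\left(s \right)} = 3 - \frac{s - 2}{s + 5} = 3 - \frac{-2 + s}{5 + s}$)
$- 11 N{\left(\left(2 + 2\right) 3 \right)} \left(-10\right) = - 11 \frac{17 + 2 \left(2 + 2\right) 3}{5 + \left(2 + 2\right) 3} \left(-10\right) = - 11 \frac{17 + 2 \cdot 4 \cdot 3}{5 + 4 \cdot 3} \left(-10\right) = - 11 \frac{17 + 2 \cdot 12}{5 + 12} \left(-10\right) = - 11 \frac{17 + 24}{17} \left(-10\right) = - 11 \cdot \frac{1}{17} \cdot 41 \left(-10\right) = \left(-11\right) \frac{41}{17} \left(-10\right) = \left(- \frac{451}{17}\right) \left(-10\right) = \frac{4510}{17}$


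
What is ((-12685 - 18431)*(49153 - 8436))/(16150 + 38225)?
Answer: -422316724/18125 ≈ -23300.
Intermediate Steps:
((-12685 - 18431)*(49153 - 8436))/(16150 + 38225) = -31116*40717/54375 = -1266950172*1/54375 = -422316724/18125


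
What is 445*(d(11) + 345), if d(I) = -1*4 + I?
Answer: 156640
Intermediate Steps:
d(I) = -4 + I
445*(d(11) + 345) = 445*((-4 + 11) + 345) = 445*(7 + 345) = 445*352 = 156640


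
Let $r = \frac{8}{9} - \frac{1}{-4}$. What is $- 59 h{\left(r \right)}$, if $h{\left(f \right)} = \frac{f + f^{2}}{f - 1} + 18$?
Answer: $- \frac{377423}{180} \approx -2096.8$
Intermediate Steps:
$r = \frac{41}{36}$ ($r = 8 \cdot \frac{1}{9} - - \frac{1}{4} = \frac{8}{9} + \frac{1}{4} = \frac{41}{36} \approx 1.1389$)
$h{\left(f \right)} = 18 + \frac{f + f^{2}}{-1 + f}$ ($h{\left(f \right)} = \frac{f + f^{2}}{-1 + f} + 18 = 18 + \frac{f + f^{2}}{-1 + f}$)
$- 59 h{\left(r \right)} = - 59 \frac{-18 + \left(\frac{41}{36}\right)^{2} + 19 \cdot \frac{41}{36}}{-1 + \frac{41}{36}} = - 59 \frac{-18 + \frac{1681}{1296} + \frac{779}{36}}{\frac{5}{36}} = - 59 \cdot \frac{36}{5} \cdot \frac{6397}{1296} = \left(-59\right) \frac{6397}{180} = - \frac{377423}{180}$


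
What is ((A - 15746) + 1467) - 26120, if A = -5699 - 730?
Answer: -46828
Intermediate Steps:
A = -6429
((A - 15746) + 1467) - 26120 = ((-6429 - 15746) + 1467) - 26120 = (-22175 + 1467) - 26120 = -20708 - 26120 = -46828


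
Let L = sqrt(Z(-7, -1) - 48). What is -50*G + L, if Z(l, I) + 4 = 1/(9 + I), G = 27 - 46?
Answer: 950 + I*sqrt(830)/4 ≈ 950.0 + 7.2024*I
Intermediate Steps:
G = -19
Z(l, I) = -4 + 1/(9 + I)
L = I*sqrt(830)/4 (L = sqrt((-35 - 4*(-1))/(9 - 1) - 48) = sqrt((-35 + 4)/8 - 48) = sqrt((1/8)*(-31) - 48) = sqrt(-31/8 - 48) = sqrt(-415/8) = I*sqrt(830)/4 ≈ 7.2024*I)
-50*G + L = -50*(-19) + I*sqrt(830)/4 = 950 + I*sqrt(830)/4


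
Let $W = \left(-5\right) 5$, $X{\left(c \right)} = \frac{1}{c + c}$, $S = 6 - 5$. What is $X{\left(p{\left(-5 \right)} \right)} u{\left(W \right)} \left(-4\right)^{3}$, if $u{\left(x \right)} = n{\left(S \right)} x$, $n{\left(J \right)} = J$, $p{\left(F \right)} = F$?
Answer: $-160$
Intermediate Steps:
$S = 1$
$X{\left(c \right)} = \frac{1}{2 c}$
$W = -25$
$u{\left(x \right)} = x$ ($u{\left(x \right)} = 1 x = x$)
$X{\left(p{\left(-5 \right)} \right)} u{\left(W \right)} \left(-4\right)^{3} = \frac{1}{2 \left(-5\right)} \left(-25\right) \left(-4\right)^{3} = \frac{1}{2} \left(- \frac{1}{5}\right) \left(-25\right) \left(-64\right) = \left(- \frac{1}{10}\right) \left(-25\right) \left(-64\right) = \frac{5}{2} \left(-64\right) = -160$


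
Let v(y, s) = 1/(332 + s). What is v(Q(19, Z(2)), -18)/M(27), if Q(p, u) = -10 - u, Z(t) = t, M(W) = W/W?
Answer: 1/314 ≈ 0.0031847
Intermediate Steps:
M(W) = 1
v(Q(19, Z(2)), -18)/M(27) = 1/((332 - 18)*1) = 1/314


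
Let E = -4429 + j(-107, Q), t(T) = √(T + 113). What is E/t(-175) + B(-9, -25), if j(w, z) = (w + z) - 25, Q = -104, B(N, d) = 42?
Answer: 42 + 4665*I*√62/62 ≈ 42.0 + 592.46*I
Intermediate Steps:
t(T) = √(113 + T)
j(w, z) = -25 + w + z
E = -4665 (E = -4429 + (-25 - 107 - 104) = -4429 - 236 = -4665)
E/t(-175) + B(-9, -25) = -4665/√(113 - 175) + 42 = -4665*(-I*√62/62) + 42 = -(-4665)*I*√62/62 + 42 = 4665*I*√62/62 + 42 = 42 + 4665*I*√62/62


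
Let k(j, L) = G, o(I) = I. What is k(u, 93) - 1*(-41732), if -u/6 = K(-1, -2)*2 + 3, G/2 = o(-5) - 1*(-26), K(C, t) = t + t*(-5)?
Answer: 41774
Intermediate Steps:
K(C, t) = -4*t (K(C, t) = t - 5*t = -4*t)
G = 42 (G = 2*(-5 - 1*(-26)) = 2*(-5 + 26) = 2*21 = 42)
u = -114 (u = -6*(-4*(-2)*2 + 3) = -6*(8*2 + 3) = -6*(16 + 3) = -6*19 = -114)
k(j, L) = 42
k(u, 93) - 1*(-41732) = 42 - 1*(-41732) = 42 + 41732 = 41774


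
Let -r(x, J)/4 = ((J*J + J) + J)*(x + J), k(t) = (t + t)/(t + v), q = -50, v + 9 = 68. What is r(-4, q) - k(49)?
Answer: 27993551/54 ≈ 5.1840e+5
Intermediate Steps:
v = 59 (v = -9 + 68 = 59)
k(t) = 2*t/(59 + t) (k(t) = (t + t)/(t + 59) = (2*t)/(59 + t) = 2*t/(59 + t))
r(x, J) = -4*(J + x)*(J**2 + 2*J) (r(x, J) = -4*((J*J + J) + J)*(x + J) = -4*((J**2 + J) + J)*(J + x) = -4*((J + J**2) + J)*(J + x) = -4*(J**2 + 2*J)*(J + x) = -4*(J + x)*(J**2 + 2*J))
r(-4, q) - k(49) = -4*(-50)*((-50)**2 + 2*(-50) + 2*(-4) - 50*(-4)) - 2*49/(59 + 49) = -4*(-50)*(2500 - 100 - 8 + 200) - 2*49/108 = -4*(-50)*2592 - 2*49/108 = 518400 - 1*49/54 = 518400 - 49/54 = 27993551/54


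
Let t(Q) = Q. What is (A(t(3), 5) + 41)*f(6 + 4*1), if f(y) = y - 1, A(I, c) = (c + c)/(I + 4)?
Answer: 2673/7 ≈ 381.86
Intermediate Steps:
A(I, c) = 2*c/(4 + I) (A(I, c) = (2*c)/(4 + I) = 2*c/(4 + I))
f(y) = -1 + y
(A(t(3), 5) + 41)*f(6 + 4*1) = (2*5/(4 + 3) + 41)*(-1 + (6 + 4*1)) = (2*5/7 + 41)*(-1 + (6 + 4)) = (2*5*(1/7) + 41)*(-1 + 10) = (10/7 + 41)*9 = (297/7)*9 = 2673/7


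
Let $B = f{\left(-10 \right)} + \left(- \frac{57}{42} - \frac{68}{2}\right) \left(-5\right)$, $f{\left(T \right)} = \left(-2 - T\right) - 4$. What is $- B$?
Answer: $- \frac{2531}{14} \approx -180.79$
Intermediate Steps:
$f{\left(T \right)} = -6 - T$
$B = \frac{2531}{14}$ ($B = \left(-6 - -10\right) + \left(- \frac{57}{42} - \frac{68}{2}\right) \left(-5\right) = \left(-6 + 10\right) + \left(\left(-57\right) \frac{1}{42} - 34\right) \left(-5\right) = 4 + \left(- \frac{19}{14} - 34\right) \left(-5\right) = 4 - - \frac{2475}{14} = 4 + \frac{2475}{14} = \frac{2531}{14} \approx 180.79$)
$- B = \left(-1\right) \frac{2531}{14} = - \frac{2531}{14}$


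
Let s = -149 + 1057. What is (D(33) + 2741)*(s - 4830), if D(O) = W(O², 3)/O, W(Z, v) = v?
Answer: -118256144/11 ≈ -1.0751e+7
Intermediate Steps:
s = 908
D(O) = 3/O
(D(33) + 2741)*(s - 4830) = (3/33 + 2741)*(908 - 4830) = (3*(1/33) + 2741)*(-3922) = (1/11 + 2741)*(-3922) = (30152/11)*(-3922) = -118256144/11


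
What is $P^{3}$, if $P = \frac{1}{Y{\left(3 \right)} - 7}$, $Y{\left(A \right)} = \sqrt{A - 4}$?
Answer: $- \frac{1}{\left(7 - i\right)^{3}} \approx -0.002576 - 0.001168 i$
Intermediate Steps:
$Y{\left(A \right)} = \sqrt{-4 + A}$
$P = \frac{-7 - i}{50}$ ($P = \frac{1}{\sqrt{-4 + 3} - 7} = \frac{1}{\sqrt{-1} - 7} = \frac{1}{i - 7} = \frac{1}{-7 + i} = \frac{-7 - i}{50} \approx -0.14 - 0.02 i$)
$P^{3} = \left(- \frac{7}{50} - \frac{i}{50}\right)^{3}$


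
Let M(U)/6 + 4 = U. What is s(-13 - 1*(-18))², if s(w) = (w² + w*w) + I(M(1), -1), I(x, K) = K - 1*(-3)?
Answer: 2704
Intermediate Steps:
M(U) = -24 + 6*U
I(x, K) = 3 + K (I(x, K) = K + 3 = 3 + K)
s(w) = 2 + 2*w² (s(w) = (w² + w*w) + (3 - 1) = (w² + w²) + 2 = 2*w² + 2 = 2 + 2*w²)
s(-13 - 1*(-18))² = (2 + 2*(-13 - 1*(-18))²)² = (2 + 2*(-13 + 18)²)² = (2 + 2*5²)² = (2 + 2*25)² = (2 + 50)² = 52² = 2704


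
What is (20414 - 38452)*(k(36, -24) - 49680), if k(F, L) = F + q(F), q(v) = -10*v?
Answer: 901972152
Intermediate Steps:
k(F, L) = -9*F (k(F, L) = F - 10*F = -9*F)
(20414 - 38452)*(k(36, -24) - 49680) = (20414 - 38452)*(-9*36 - 49680) = -18038*(-324 - 49680) = -18038*(-50004) = 901972152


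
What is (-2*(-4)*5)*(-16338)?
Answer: -653520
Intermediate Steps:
(-2*(-4)*5)*(-16338) = (8*5)*(-16338) = 40*(-16338) = -653520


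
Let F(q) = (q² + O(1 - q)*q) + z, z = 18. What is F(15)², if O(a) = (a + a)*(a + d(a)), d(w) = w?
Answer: 144072009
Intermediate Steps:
O(a) = 4*a² (O(a) = (a + a)*(a + a) = (2*a)*(2*a) = 4*a²)
F(q) = 18 + q² + 4*q*(1 - q)² (F(q) = (q² + (4*(1 - q)²)*q) + 18 = (q² + 4*q*(1 - q)²) + 18 = 18 + q² + 4*q*(1 - q)²)
F(15)² = (18 + 15² + 4*15*(-1 + 15)²)² = (18 + 225 + 4*15*14²)² = (18 + 225 + 4*15*196)² = (18 + 225 + 11760)² = 12003² = 144072009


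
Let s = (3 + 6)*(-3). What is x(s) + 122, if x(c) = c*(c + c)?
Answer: 1580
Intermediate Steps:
s = -27 (s = 9*(-3) = -27)
x(c) = 2*c² (x(c) = c*(2*c) = 2*c²)
x(s) + 122 = 2*(-27)² + 122 = 2*729 + 122 = 1458 + 122 = 1580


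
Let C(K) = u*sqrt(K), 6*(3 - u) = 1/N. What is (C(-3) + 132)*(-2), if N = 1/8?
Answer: -264 - 10*I*sqrt(3)/3 ≈ -264.0 - 5.7735*I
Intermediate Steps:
N = 1/8 ≈ 0.12500
u = 5/3 (u = 3 - 1/(6*1/8) = 3 - 1/6*8 = 3 - 4/3 = 5/3 ≈ 1.6667)
C(K) = 5*sqrt(K)/3
(C(-3) + 132)*(-2) = (5*sqrt(-3)/3 + 132)*(-2) = (5*(I*sqrt(3))/3 + 132)*(-2) = (5*I*sqrt(3)/3 + 132)*(-2) = (132 + 5*I*sqrt(3)/3)*(-2) = -264 - 10*I*sqrt(3)/3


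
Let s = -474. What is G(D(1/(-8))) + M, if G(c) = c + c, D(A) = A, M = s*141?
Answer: -267337/4 ≈ -66834.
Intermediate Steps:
M = -66834 (M = -474*141 = -66834)
G(c) = 2*c
G(D(1/(-8))) + M = 2/(-8) - 66834 = 2*(-1/8) - 66834 = -1/4 - 66834 = -267337/4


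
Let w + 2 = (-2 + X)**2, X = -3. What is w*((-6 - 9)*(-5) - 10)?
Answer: 1495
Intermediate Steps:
w = 23 (w = -2 + (-2 - 3)**2 = -2 + (-5)**2 = -2 + 25 = 23)
w*((-6 - 9)*(-5) - 10) = 23*((-6 - 9)*(-5) - 10) = 23*(-15*(-5) - 10) = 23*(75 - 10) = 23*65 = 1495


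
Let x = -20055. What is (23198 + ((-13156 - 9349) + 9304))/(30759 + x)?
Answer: 9997/10704 ≈ 0.93395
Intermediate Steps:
(23198 + ((-13156 - 9349) + 9304))/(30759 + x) = (23198 + ((-13156 - 9349) + 9304))/(30759 - 20055) = (23198 + (-22505 + 9304))/10704 = (23198 - 13201)*(1/10704) = 9997*(1/10704) = 9997/10704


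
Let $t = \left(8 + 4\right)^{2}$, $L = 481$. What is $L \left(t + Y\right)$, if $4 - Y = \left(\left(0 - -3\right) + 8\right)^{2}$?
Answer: $12987$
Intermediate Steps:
$t = 144$ ($t = 12^{2} = 144$)
$Y = -117$ ($Y = 4 - \left(\left(0 - -3\right) + 8\right)^{2} = 4 - \left(\left(0 + 3\right) + 8\right)^{2} = 4 - \left(3 + 8\right)^{2} = 4 - 11^{2} = 4 - 121 = -117$)
$L \left(t + Y\right) = 481 \left(144 - 117\right) = 481 \cdot 27 = 12987$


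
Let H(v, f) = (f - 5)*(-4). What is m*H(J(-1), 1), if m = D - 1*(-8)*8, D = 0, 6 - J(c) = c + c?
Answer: 1024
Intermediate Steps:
J(c) = 6 - 2*c (J(c) = 6 - (c + c) = 6 - 2*c)
H(v, f) = 20 - 4*f (H(v, f) = (-5 + f)*(-4) = 20 - 4*f)
m = 64 (m = 0 - 1*(-8)*8 = 0 + 8*8 = 0 + 64 = 64)
m*H(J(-1), 1) = 64*(20 - 4*1) = 64*(20 - 4) = 64*16 = 1024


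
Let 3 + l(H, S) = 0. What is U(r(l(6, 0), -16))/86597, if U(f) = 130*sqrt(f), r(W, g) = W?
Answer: 130*I*sqrt(3)/86597 ≈ 0.0026002*I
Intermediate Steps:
l(H, S) = -3 (l(H, S) = -3 + 0 = -3)
U(r(l(6, 0), -16))/86597 = (130*sqrt(-3))/86597 = (130*(I*sqrt(3)))*(1/86597) = (130*I*sqrt(3))*(1/86597) = 130*I*sqrt(3)/86597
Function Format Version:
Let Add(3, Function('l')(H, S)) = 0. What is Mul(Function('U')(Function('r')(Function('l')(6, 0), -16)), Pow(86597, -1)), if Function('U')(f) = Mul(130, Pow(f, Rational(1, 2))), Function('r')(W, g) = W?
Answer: Mul(Rational(130, 86597), I, Pow(3, Rational(1, 2))) ≈ Mul(0.0026002, I)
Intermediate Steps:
Function('l')(H, S) = -3 (Function('l')(H, S) = Add(-3, 0) = -3)
Mul(Function('U')(Function('r')(Function('l')(6, 0), -16)), Pow(86597, -1)) = Mul(Mul(130, Pow(-3, Rational(1, 2))), Pow(86597, -1)) = Mul(Mul(130, Mul(I, Pow(3, Rational(1, 2)))), Rational(1, 86597)) = Mul(Mul(130, I, Pow(3, Rational(1, 2))), Rational(1, 86597)) = Mul(Rational(130, 86597), I, Pow(3, Rational(1, 2)))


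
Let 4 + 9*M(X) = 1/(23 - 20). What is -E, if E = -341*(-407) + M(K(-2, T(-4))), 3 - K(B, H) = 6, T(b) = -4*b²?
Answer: -3747238/27 ≈ -1.3879e+5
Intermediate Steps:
K(B, H) = -3 (K(B, H) = 3 - 1*6 = 3 - 6 = -3)
M(X) = -11/27 (M(X) = -4/9 + 1/(9*(23 - 20)) = -4/9 + (⅑)/3 = -4/9 + (⅑)*(⅓) = -4/9 + 1/27 = -11/27)
E = 3747238/27 (E = -341*(-407) - 11/27 = 138787 - 11/27 = 3747238/27 ≈ 1.3879e+5)
-E = -1*3747238/27 = -3747238/27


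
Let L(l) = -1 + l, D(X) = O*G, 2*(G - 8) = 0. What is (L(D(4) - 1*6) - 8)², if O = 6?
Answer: 1089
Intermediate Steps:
G = 8 (G = 8 + (½)*0 = 8 + 0 = 8)
D(X) = 48 (D(X) = 6*8 = 48)
(L(D(4) - 1*6) - 8)² = ((-1 + (48 - 1*6)) - 8)² = ((-1 + (48 - 6)) - 8)² = ((-1 + 42) - 8)² = (41 - 8)² = 33² = 1089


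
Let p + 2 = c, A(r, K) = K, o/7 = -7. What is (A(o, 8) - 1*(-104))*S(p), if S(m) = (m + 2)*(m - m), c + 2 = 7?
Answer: 0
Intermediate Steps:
o = -49 (o = 7*(-7) = -49)
c = 5 (c = -2 + 7 = 5)
p = 3 (p = -2 + 5 = 3)
S(m) = 0 (S(m) = (2 + m)*0 = 0)
(A(o, 8) - 1*(-104))*S(p) = (8 - 1*(-104))*0 = (8 + 104)*0 = 112*0 = 0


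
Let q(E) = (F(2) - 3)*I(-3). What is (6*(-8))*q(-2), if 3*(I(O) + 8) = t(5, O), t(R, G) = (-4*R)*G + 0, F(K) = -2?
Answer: 2880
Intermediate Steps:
t(R, G) = -4*G*R (t(R, G) = -4*G*R + 0 = -4*G*R)
I(O) = -8 - 20*O/3 (I(O) = -8 + (-4*O*5)/3 = -8 + (-20*O)/3 = -8 - 20*O/3)
q(E) = -60 (q(E) = (-2 - 3)*(-8 - 20/3*(-3)) = -5*(-8 + 20) = -5*12 = -60)
(6*(-8))*q(-2) = (6*(-8))*(-60) = -48*(-60) = 2880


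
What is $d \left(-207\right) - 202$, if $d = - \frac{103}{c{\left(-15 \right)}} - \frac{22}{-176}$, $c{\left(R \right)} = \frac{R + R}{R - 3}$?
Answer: $\frac{502589}{40} \approx 12565.0$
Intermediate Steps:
$c{\left(R \right)} = \frac{2 R}{-3 + R}$
$d = - \frac{2467}{40}$ ($d = - \frac{103}{2 \left(-15\right) \frac{1}{-3 - 15}} - \frac{22}{-176} = - \frac{103}{2 \left(-15\right) \frac{1}{-18}} - - \frac{1}{8} = - \frac{103}{2 \left(-15\right) \left(- \frac{1}{18}\right)} + \frac{1}{8} = - \frac{103}{\frac{5}{3}} + \frac{1}{8} = \left(-103\right) \frac{3}{5} + \frac{1}{8} = - \frac{309}{5} + \frac{1}{8} = - \frac{2467}{40} \approx -61.675$)
$d \left(-207\right) - 202 = \left(- \frac{2467}{40}\right) \left(-207\right) - 202 = \frac{510669}{40} - 202 = \frac{502589}{40}$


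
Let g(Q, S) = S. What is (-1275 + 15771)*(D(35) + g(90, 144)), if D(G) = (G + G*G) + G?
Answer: 20859744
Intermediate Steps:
D(G) = G² + 2*G (D(G) = (G + G²) + G = G² + 2*G)
(-1275 + 15771)*(D(35) + g(90, 144)) = (-1275 + 15771)*(35*(2 + 35) + 144) = 14496*(35*37 + 144) = 14496*(1295 + 144) = 14496*1439 = 20859744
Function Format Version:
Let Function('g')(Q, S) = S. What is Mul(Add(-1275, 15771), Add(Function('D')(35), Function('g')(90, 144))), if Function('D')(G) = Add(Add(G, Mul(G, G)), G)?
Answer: 20859744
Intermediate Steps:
Function('D')(G) = Add(Pow(G, 2), Mul(2, G)) (Function('D')(G) = Add(Add(G, Pow(G, 2)), G) = Add(Pow(G, 2), Mul(2, G)))
Mul(Add(-1275, 15771), Add(Function('D')(35), Function('g')(90, 144))) = Mul(Add(-1275, 15771), Add(Mul(35, Add(2, 35)), 144)) = Mul(14496, Add(Mul(35, 37), 144)) = Mul(14496, Add(1295, 144)) = Mul(14496, 1439) = 20859744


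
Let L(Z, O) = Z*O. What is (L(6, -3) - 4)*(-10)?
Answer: 220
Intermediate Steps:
L(Z, O) = O*Z
(L(6, -3) - 4)*(-10) = (-3*6 - 4)*(-10) = (-18 - 4)*(-10) = -22*(-10) = 220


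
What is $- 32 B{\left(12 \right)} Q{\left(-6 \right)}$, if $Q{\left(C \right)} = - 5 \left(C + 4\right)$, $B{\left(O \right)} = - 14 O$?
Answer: $53760$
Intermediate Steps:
$Q{\left(C \right)} = -20 - 5 C$ ($Q{\left(C \right)} = - 5 \left(4 + C\right) = -20 - 5 C$)
$- 32 B{\left(12 \right)} Q{\left(-6 \right)} = - 32 \left(\left(-14\right) 12\right) \left(-20 - -30\right) = \left(-32\right) \left(-168\right) \left(-20 + 30\right) = 5376 \cdot 10 = 53760$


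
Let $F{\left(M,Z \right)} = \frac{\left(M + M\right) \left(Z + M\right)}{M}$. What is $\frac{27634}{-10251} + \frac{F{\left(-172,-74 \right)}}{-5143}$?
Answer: $- \frac{137078170}{52720893} \approx -2.6001$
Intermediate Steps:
$F{\left(M,Z \right)} = 2 M + 2 Z$ ($F{\left(M,Z \right)} = \frac{2 M \left(M + Z\right)}{M} = 2 M + 2 Z$)
$\frac{27634}{-10251} + \frac{F{\left(-172,-74 \right)}}{-5143} = \frac{27634}{-10251} + \frac{2 \left(-172\right) + 2 \left(-74\right)}{-5143} = 27634 \left(- \frac{1}{10251}\right) + \left(-344 - 148\right) \left(- \frac{1}{5143}\right) = - \frac{27634}{10251} - - \frac{492}{5143} = - \frac{27634}{10251} + \frac{492}{5143} = - \frac{137078170}{52720893}$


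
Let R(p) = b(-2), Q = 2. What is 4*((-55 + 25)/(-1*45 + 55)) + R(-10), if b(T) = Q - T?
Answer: -8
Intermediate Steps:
b(T) = 2 - T
R(p) = 4 (R(p) = 2 - 1*(-2) = 2 + 2 = 4)
4*((-55 + 25)/(-1*45 + 55)) + R(-10) = 4*((-55 + 25)/(-1*45 + 55)) + 4 = 4*(-30/(-45 + 55)) + 4 = 4*(-30/10) + 4 = 4*(-30*1/10) + 4 = 4*(-3) + 4 = -12 + 4 = -8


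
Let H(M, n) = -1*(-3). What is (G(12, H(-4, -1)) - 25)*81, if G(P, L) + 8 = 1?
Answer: -2592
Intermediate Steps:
H(M, n) = 3
G(P, L) = -7 (G(P, L) = -8 + 1 = -7)
(G(12, H(-4, -1)) - 25)*81 = (-7 - 25)*81 = -32*81 = -2592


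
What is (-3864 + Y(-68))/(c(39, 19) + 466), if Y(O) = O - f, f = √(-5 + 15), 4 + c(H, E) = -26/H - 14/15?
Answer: -9830/1151 - 5*√10/2302 ≈ -8.5473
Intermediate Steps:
c(H, E) = -74/15 - 26/H (c(H, E) = -4 + (-26/H - 14/15) = -4 + (-14/15 - 26/H) = -74/15 - 26/H)
f = √10 ≈ 3.1623
Y(O) = O - √10
(-3864 + Y(-68))/(c(39, 19) + 466) = (-3864 + (-68 - √10))/((-74/15 - 26/39) + 466) = (-3932 - √10)/((-74/15 - 26*1/39) + 466) = (-3932 - √10)/((-74/15 - ⅔) + 466) = (-3932 - √10)/(-28/5 + 466) = (-3932 - √10)/(2302/5) = (-3932 - √10)*(5/2302) = -9830/1151 - 5*√10/2302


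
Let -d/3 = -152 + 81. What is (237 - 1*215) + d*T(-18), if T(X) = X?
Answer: -3812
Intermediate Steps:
d = 213 (d = -3*(-152 + 81) = -3*(-71) = 213)
(237 - 1*215) + d*T(-18) = (237 - 1*215) + 213*(-18) = (237 - 215) - 3834 = 22 - 3834 = -3812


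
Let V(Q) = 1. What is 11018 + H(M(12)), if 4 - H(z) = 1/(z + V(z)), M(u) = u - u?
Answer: 11021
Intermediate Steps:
M(u) = 0
H(z) = 4 - 1/(1 + z) (H(z) = 4 - 1/(z + 1) = 4 - 1/(1 + z))
11018 + H(M(12)) = 11018 + (3 + 4*0)/(1 + 0) = 11018 + (3 + 0)/1 = 11018 + 1*3 = 11018 + 3 = 11021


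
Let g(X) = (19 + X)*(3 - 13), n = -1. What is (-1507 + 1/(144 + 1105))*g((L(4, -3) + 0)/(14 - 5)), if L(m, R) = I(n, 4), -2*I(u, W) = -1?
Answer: 358671670/1249 ≈ 2.8717e+5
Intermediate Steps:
I(u, W) = ½ (I(u, W) = -½*(-1) = ½)
L(m, R) = ½
g(X) = -190 - 10*X (g(X) = (19 + X)*(-10) = -190 - 10*X)
(-1507 + 1/(144 + 1105))*g((L(4, -3) + 0)/(14 - 5)) = (-1507 + 1/(144 + 1105))*(-190 - 10*(½ + 0)/(14 - 5)) = (-1507 + 1/1249)*(-190 - 5/9) = -1882242*(-190 - 10*1/18)/1249 = -1882242*(-190 - 5/9)/1249 = -1882242/1249*(-1715/9) = 358671670/1249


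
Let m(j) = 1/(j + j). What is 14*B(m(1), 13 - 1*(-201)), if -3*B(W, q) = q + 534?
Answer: -10472/3 ≈ -3490.7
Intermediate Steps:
m(j) = 1/(2*j)
B(W, q) = -178 - q/3 (B(W, q) = -(q + 534)/3 = -(534 + q)/3 = -178 - q/3)
14*B(m(1), 13 - 1*(-201)) = 14*(-178 - (13 - 1*(-201))/3) = 14*(-178 - (13 + 201)/3) = 14*(-178 - ⅓*214) = 14*(-178 - 214/3) = 14*(-748/3) = -10472/3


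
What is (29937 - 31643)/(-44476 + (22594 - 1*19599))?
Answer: 1706/41481 ≈ 0.041127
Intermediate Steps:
(29937 - 31643)/(-44476 + (22594 - 1*19599)) = -1706/(-44476 + (22594 - 19599)) = -1706/(-44476 + 2995) = -1706/(-41481) = -1706*(-1/41481) = 1706/41481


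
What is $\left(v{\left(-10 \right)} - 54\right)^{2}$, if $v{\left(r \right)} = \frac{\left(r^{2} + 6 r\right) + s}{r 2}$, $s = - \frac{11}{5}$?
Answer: $\frac{31236921}{10000} \approx 3123.7$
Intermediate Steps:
$s = - \frac{11}{5}$ ($s = \left(-11\right) \frac{1}{5} = - \frac{11}{5} \approx -2.2$)
$v{\left(r \right)} = \frac{- \frac{11}{5} + r^{2} + 6 r}{2 r}$ ($v{\left(r \right)} = \frac{\left(r^{2} + 6 r\right) - \frac{11}{5}}{r 2} = \frac{- \frac{11}{5} + r^{2} + 6 r}{2 r}$)
$\left(v{\left(-10 \right)} - 54\right)^{2} = \left(\left(3 + \frac{1}{2} \left(-10\right) - \frac{11}{10 \left(-10\right)}\right) - 54\right)^{2} = \left(\left(3 - 5 - - \frac{11}{100}\right) - 54\right)^{2} = \left(\left(3 - 5 + \frac{11}{100}\right) - 54\right)^{2} = \left(- \frac{189}{100} - 54\right)^{2} = \left(- \frac{5589}{100}\right)^{2} = \frac{31236921}{10000}$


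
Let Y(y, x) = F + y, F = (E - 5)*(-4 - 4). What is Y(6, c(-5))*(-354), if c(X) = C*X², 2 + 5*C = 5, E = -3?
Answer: -24780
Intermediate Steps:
C = ⅗ (C = -⅖ + (⅕)*5 = -⅖ + 1 = ⅗ ≈ 0.60000)
F = 64 (F = (-3 - 5)*(-4 - 4) = -8*(-8) = 64)
c(X) = 3*X²/5
Y(y, x) = 64 + y
Y(6, c(-5))*(-354) = (64 + 6)*(-354) = 70*(-354) = -24780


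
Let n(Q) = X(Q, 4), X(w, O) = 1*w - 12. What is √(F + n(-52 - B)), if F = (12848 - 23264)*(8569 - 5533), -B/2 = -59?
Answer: I*√31623158 ≈ 5623.4*I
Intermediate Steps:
B = 118 (B = -2*(-59) = 118)
X(w, O) = -12 + w (X(w, O) = w - 12 = -12 + w)
n(Q) = -12 + Q
F = -31622976 (F = -10416*3036 = -31622976)
√(F + n(-52 - B)) = √(-31622976 + (-12 + (-52 - 1*118))) = √(-31622976 + (-12 + (-52 - 118))) = √(-31622976 + (-12 - 170)) = √(-31622976 - 182) = √(-31623158) = I*√31623158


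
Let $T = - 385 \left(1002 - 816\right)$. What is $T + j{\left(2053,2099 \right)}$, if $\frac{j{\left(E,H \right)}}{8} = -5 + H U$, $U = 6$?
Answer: $29102$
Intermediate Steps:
$T = -71610$ ($T = \left(-385\right) 186 = -71610$)
$j{\left(E,H \right)} = -40 + 48 H$ ($j{\left(E,H \right)} = 8 \left(-5 + H 6\right) = 8 \left(-5 + 6 H\right) = -40 + 48 H$)
$T + j{\left(2053,2099 \right)} = -71610 + \left(-40 + 48 \cdot 2099\right) = -71610 + \left(-40 + 100752\right) = -71610 + 100712 = 29102$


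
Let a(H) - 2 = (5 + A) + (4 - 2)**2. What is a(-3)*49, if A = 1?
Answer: 588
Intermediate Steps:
a(H) = 12 (a(H) = 2 + ((5 + 1) + (4 - 2)**2) = 2 + (6 + 2**2) = 2 + (6 + 4) = 2 + 10 = 12)
a(-3)*49 = 12*49 = 588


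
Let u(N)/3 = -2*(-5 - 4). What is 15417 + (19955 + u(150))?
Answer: 35426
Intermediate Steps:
u(N) = 54 (u(N) = 3*(-2*(-5 - 4)) = 3*(-2*(-9)) = 3*18 = 54)
15417 + (19955 + u(150)) = 15417 + (19955 + 54) = 15417 + 20009 = 35426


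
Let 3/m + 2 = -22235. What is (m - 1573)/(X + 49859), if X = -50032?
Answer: 34978804/3847001 ≈ 9.0925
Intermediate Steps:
m = -3/22237 (m = 3/(-2 - 22235) = 3/(-22237) = 3*(-1/22237) = -3/22237 ≈ -0.00013491)
(m - 1573)/(X + 49859) = (-3/22237 - 1573)/(-50032 + 49859) = -34978804/22237/(-173) = -34978804/22237*(-1/173) = 34978804/3847001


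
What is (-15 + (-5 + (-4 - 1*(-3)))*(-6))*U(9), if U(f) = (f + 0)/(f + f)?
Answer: 21/2 ≈ 10.500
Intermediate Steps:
U(f) = ½ (U(f) = f/((2*f)) = f*(1/(2*f)) = ½)
(-15 + (-5 + (-4 - 1*(-3)))*(-6))*U(9) = (-15 + (-5 + (-4 - 1*(-3)))*(-6))*(½) = (-15 + (-5 + (-4 + 3))*(-6))*(½) = (-15 + (-5 - 1)*(-6))*(½) = (-15 - 6*(-6))*(½) = (-15 + 36)*(½) = 21*(½) = 21/2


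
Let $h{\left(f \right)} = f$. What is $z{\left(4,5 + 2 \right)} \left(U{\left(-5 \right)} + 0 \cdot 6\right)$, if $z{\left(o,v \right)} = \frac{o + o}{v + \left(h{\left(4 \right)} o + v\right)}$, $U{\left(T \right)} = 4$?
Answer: $\frac{16}{15} \approx 1.0667$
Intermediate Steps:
$z{\left(o,v \right)} = \frac{2 o}{2 v + 4 o}$ ($z{\left(o,v \right)} = \frac{o + o}{v + \left(4 o + v\right)} = \frac{2 o}{v + \left(v + 4 o\right)} = \frac{2 o}{2 v + 4 o}$)
$z{\left(4,5 + 2 \right)} \left(U{\left(-5 \right)} + 0 \cdot 6\right) = \frac{4}{\left(5 + 2\right) + 2 \cdot 4} \left(4 + 0 \cdot 6\right) = \frac{4}{7 + 8} \left(4 + 0\right) = \frac{4}{15} \cdot 4 = \frac{16}{15}$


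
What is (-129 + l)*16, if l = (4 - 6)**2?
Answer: -2000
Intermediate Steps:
l = 4 (l = (-2)**2 = 4)
(-129 + l)*16 = (-129 + 4)*16 = -125*16 = -2000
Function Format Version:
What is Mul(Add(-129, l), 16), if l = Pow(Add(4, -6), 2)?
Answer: -2000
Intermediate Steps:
l = 4 (l = Pow(-2, 2) = 4)
Mul(Add(-129, l), 16) = Mul(Add(-129, 4), 16) = Mul(-125, 16) = -2000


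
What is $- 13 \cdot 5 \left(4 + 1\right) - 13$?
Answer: $-338$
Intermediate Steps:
$- 13 \cdot 5 \left(4 + 1\right) - 13 = - 13 \cdot 5 \cdot 5 - 13 = \left(-13\right) 25 - 13 = -325 - 13 = -338$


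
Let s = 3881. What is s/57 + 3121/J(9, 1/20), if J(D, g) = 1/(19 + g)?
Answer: 67856377/1140 ≈ 59523.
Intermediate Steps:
s/57 + 3121/J(9, 1/20) = 3881/57 + 3121/(1/(19 + 1/20)) = 3881*(1/57) + 3121/(1/(19 + 1/20)) = 3881/57 + 3121/(1/(381/20)) = 3881/57 + 3121/(20/381) = 3881/57 + 3121*(381/20) = 3881/57 + 1189101/20 = 67856377/1140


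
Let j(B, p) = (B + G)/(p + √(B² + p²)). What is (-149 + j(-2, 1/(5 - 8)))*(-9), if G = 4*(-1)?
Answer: 2691/2 + 9*√37/2 ≈ 1372.9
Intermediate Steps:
G = -4
j(B, p) = (-4 + B)/(p + √(B² + p²)) (j(B, p) = (B - 4)/(p + √(B² + p²)) = (-4 + B)/(p + √(B² + p²)))
(-149 + j(-2, 1/(5 - 8)))*(-9) = (-149 + (-4 - 2)/(1/(5 - 8) + √((-2)² + (1/(5 - 8))²)))*(-9) = (-149 - 6/(1/(-3) + √(4 + (1/(-3))²)))*(-9) = (-149 - 6/(-⅓ + √(4 + (-⅓)²)))*(-9) = (-149 - 6/(-⅓ + √(4 + ⅑)))*(-9) = (-149 - 6/(-⅓ + √(37/9)))*(-9) = (-149 - 6/(-⅓ + √37/3))*(-9) = 1341 + 54/(-⅓ + √37/3)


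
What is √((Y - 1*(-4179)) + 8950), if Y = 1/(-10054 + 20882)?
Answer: √384829320791/5414 ≈ 114.58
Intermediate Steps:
Y = 1/10828 ≈ 9.2353e-5
√((Y - 1*(-4179)) + 8950) = √((1/10828 - 1*(-4179)) + 8950) = √((1/10828 + 4179) + 8950) = √(45250213/10828 + 8950) = √(142160813/10828) = √384829320791/5414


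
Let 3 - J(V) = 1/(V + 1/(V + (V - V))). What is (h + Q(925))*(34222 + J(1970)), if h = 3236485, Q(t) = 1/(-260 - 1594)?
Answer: 265667291530833744565/2398396818 ≈ 1.1077e+11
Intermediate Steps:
Q(t) = -1/1854 (Q(t) = 1/(-1854) = -1/1854)
J(V) = 3 - 1/(V + 1/V) (J(V) = 3 - 1/(V + 1/(V + (V - V))) = 3 - 1/(V + 1/(V + 0)) = 3 - 1/(V + 1/V))
(h + Q(925))*(34222 + J(1970)) = (3236485 - 1/1854)*(34222 + (3 - 1*1970 + 3*1970²)/(1 + 1970²)) = 6000443189*(34222 + (3 - 1970 + 3*3880900)/(1 + 3880900))/1854 = 6000443189*(34222 + (3 - 1970 + 11642700)/3880901)/1854 = 6000443189*(34222 + (1/3880901)*11640733)/1854 = 6000443189*(34222 + 11640733/3880901)/1854 = (6000443189/1854)*(132823834755/3880901) = 265667291530833744565/2398396818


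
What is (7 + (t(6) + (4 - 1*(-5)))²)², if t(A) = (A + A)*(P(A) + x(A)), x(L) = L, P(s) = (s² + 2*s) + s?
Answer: 282436976704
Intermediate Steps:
P(s) = s² + 3*s
t(A) = 2*A*(A + A*(3 + A)) (t(A) = (A + A)*(A*(3 + A) + A) = (2*A)*(A + A*(3 + A)) = 2*A*(A + A*(3 + A)))
(7 + (t(6) + (4 - 1*(-5)))²)² = (7 + (2*6²*(4 + 6) + (4 - 1*(-5)))²)² = (7 + (2*36*10 + (4 + 5))²)² = (7 + (720 + 9)²)² = (7 + 729²)² = (7 + 531441)² = 531448² = 282436976704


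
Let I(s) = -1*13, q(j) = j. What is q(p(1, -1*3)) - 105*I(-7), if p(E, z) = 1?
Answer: 1366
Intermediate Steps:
I(s) = -13
q(p(1, -1*3)) - 105*I(-7) = 1 - 105*(-13) = 1 + 1365 = 1366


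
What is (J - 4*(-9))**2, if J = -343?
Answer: 94249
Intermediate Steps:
(J - 4*(-9))**2 = (-343 - 4*(-9))**2 = (-343 + 36)**2 = (-307)**2 = 94249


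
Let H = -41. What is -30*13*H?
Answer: 15990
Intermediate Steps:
-30*13*H = -30*13*(-41) = -390*(-41) = -1*(-15990) = 15990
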